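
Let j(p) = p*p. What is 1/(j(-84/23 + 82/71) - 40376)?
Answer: -2666689/107653604980 ≈ -2.4771e-5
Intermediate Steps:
j(p) = p²
1/(j(-84/23 + 82/71) - 40376) = 1/((-84/23 + 82/71)² - 40376) = 1/((-4078/1633)² - 40376) = 1/(16630084/2666689 - 40376) = 1/(-107653604980/2666689) = -2666689/107653604980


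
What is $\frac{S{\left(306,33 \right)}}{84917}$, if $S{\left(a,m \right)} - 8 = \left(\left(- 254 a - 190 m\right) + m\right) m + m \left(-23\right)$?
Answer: $- \frac{2771464}{84917} \approx -32.637$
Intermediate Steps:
$S{\left(a,m \right)} = 8 - 23 m + m \left(- 254 a - 189 m\right)$ ($S{\left(a,m \right)} = 8 + \left(\left(\left(- 254 a - 190 m\right) + m\right) m + m \left(-23\right)\right) = 8 + \left(\left(- 254 a - 189 m\right) m - 23 m\right) = 8 + \left(m \left(- 254 a - 189 m\right) - 23 m\right) = 8 + \left(- 23 m + m \left(- 254 a - 189 m\right)\right) = 8 - 23 m + m \left(- 254 a - 189 m\right)$)
$\frac{S{\left(306,33 \right)}}{84917} = \frac{8 - 189 \cdot 33^{2} - 759 - 77724 \cdot 33}{84917} = \left(8 - 205821 - 759 - 2564892\right) \frac{1}{84917} = \left(-2771464\right) \frac{1}{84917} = - \frac{2771464}{84917}$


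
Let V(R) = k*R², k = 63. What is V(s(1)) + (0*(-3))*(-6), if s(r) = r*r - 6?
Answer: 1575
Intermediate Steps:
s(r) = -6 + r² (s(r) = r² - 6 = -6 + r²)
V(R) = 63*R²
V(s(1)) + (0*(-3))*(-6) = 63*(-6 + 1²)² + (0*(-3))*(-6) = 63*(-6 + 1)² + 0*(-6) = 63*(-5)² + 0 = 63*25 + 0 = 1575 + 0 = 1575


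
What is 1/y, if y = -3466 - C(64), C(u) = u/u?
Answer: -1/3467 ≈ -0.00028843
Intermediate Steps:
C(u) = 1
y = -3467 (y = -3466 - 1*1 = -3466 - 1 = -3467)
1/y = 1/(-3467) = -1/3467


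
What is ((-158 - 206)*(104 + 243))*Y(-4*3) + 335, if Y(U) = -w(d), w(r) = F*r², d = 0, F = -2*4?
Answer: 335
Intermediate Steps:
F = -8
w(r) = -8*r²
Y(U) = 0 (Y(U) = -(-8)*0² = -(-8)*0 = -1*0 = 0)
((-158 - 206)*(104 + 243))*Y(-4*3) + 335 = ((-158 - 206)*(104 + 243))*0 + 335 = -364*347*0 + 335 = -126308*0 + 335 = 0 + 335 = 335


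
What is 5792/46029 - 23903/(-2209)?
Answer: 1113025715/101678061 ≈ 10.947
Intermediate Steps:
5792/46029 - 23903/(-2209) = 5792*(1/46029) - 23903*(-1/2209) = 5792/46029 + 23903/2209 = 1113025715/101678061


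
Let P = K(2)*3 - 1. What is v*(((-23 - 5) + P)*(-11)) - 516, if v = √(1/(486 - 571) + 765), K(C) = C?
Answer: -516 + 4048*√21590/85 ≈ 6481.6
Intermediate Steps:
P = 5 (P = 2*3 - 1 = 6 - 1 = 5)
v = 16*√21590/85 (v = √(1/(-85) + 765) = √(-1/85 + 765) = √(65024/85) = 16*√21590/85 ≈ 27.658)
v*(((-23 - 5) + P)*(-11)) - 516 = (16*√21590/85)*(((-23 - 5) + 5)*(-11)) - 516 = (16*√21590/85)*((-28 + 5)*(-11)) - 516 = (16*√21590/85)*(-23*(-11)) - 516 = (16*√21590/85)*253 - 516 = 4048*√21590/85 - 516 = -516 + 4048*√21590/85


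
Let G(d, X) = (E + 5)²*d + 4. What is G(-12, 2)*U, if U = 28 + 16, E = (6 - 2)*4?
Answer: -232672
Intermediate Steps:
E = 16 (E = 4*4 = 16)
U = 44
G(d, X) = 4 + 441*d (G(d, X) = (16 + 5)²*d + 4 = 21²*d + 4 = 441*d + 4 = 4 + 441*d)
G(-12, 2)*U = (4 + 441*(-12))*44 = (4 - 5292)*44 = -5288*44 = -232672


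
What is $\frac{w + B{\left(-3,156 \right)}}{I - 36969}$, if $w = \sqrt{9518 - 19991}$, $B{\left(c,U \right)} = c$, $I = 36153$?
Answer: $\frac{1}{272} - \frac{i \sqrt{10473}}{816} \approx 0.0036765 - 0.12541 i$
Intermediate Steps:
$w = i \sqrt{10473}$ ($w = \sqrt{-10473} = i \sqrt{10473} \approx 102.34 i$)
$\frac{w + B{\left(-3,156 \right)}}{I - 36969} = \frac{i \sqrt{10473} - 3}{36153 - 36969} = \frac{-3 + i \sqrt{10473}}{-816} = \left(-3 + i \sqrt{10473}\right) \left(- \frac{1}{816}\right) = \frac{1}{272} - \frac{i \sqrt{10473}}{816}$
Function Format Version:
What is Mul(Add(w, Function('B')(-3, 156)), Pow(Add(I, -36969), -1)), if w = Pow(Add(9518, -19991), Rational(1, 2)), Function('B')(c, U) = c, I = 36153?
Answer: Add(Rational(1, 272), Mul(Rational(-1, 816), I, Pow(10473, Rational(1, 2)))) ≈ Add(0.0036765, Mul(-0.12541, I))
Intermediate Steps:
w = Mul(I, Pow(10473, Rational(1, 2))) (w = Pow(-10473, Rational(1, 2)) = Mul(I, Pow(10473, Rational(1, 2))) ≈ Mul(102.34, I))
Mul(Add(w, Function('B')(-3, 156)), Pow(Add(I, -36969), -1)) = Mul(Add(Mul(I, Pow(10473, Rational(1, 2))), -3), Pow(Add(36153, -36969), -1)) = Mul(Add(-3, Mul(I, Pow(10473, Rational(1, 2)))), Pow(-816, -1)) = Mul(Add(-3, Mul(I, Pow(10473, Rational(1, 2)))), Rational(-1, 816)) = Add(Rational(1, 272), Mul(Rational(-1, 816), I, Pow(10473, Rational(1, 2))))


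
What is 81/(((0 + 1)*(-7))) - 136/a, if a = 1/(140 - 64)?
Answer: -72433/7 ≈ -10348.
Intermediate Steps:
a = 1/76 ≈ 0.013158
81/(((0 + 1)*(-7))) - 136/a = 81/(((0 + 1)*(-7))) - 136/1/76 = 81/((1*(-7))) - 136*76 = 81/(-7) - 10336 = 81*(-1/7) - 10336 = -81/7 - 10336 = -72433/7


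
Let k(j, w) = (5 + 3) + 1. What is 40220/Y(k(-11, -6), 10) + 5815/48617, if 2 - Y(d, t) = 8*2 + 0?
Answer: -977647165/340319 ≈ -2872.7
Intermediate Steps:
k(j, w) = 9 (k(j, w) = 8 + 1 = 9)
Y(d, t) = -14 (Y(d, t) = 2 - (8*2 + 0) = 2 - (16 + 0) = 2 - 1*16 = 2 - 16 = -14)
40220/Y(k(-11, -6), 10) + 5815/48617 = 40220/(-14) + 5815/48617 = 40220*(-1/14) + 5815*(1/48617) = -20110/7 + 5815/48617 = -977647165/340319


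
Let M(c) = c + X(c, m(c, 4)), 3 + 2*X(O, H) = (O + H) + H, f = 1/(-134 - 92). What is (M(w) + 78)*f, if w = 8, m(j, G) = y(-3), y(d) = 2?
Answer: -181/452 ≈ -0.40044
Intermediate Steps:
m(j, G) = 2
f = -1/226 (f = 1/(-226) = -1/226 ≈ -0.0044248)
X(O, H) = -3/2 + H + O/2 (X(O, H) = -3/2 + ((O + H) + H)/2 = -3/2 + ((H + O) + H)/2 = -3/2 + (O + 2*H)/2 = -3/2 + (H + O/2) = -3/2 + H + O/2)
M(c) = ½ + 3*c/2 (M(c) = c + (-3/2 + 2 + c/2) = c + (½ + c/2) = ½ + 3*c/2)
(M(w) + 78)*f = ((½ + (3/2)*8) + 78)*(-1/226) = ((½ + 12) + 78)*(-1/226) = (25/2 + 78)*(-1/226) = (181/2)*(-1/226) = -181/452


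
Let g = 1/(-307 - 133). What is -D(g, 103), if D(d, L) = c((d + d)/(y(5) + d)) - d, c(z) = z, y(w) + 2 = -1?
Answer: -2201/581240 ≈ -0.0037867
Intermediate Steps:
y(w) = -3 (y(w) = -2 - 1 = -3)
g = -1/440 (g = 1/(-440) = -1/440 ≈ -0.0022727)
D(d, L) = -d + 2*d/(-3 + d) (D(d, L) = (d + d)/(-3 + d) - d = (2*d)/(-3 + d) - d = 2*d/(-3 + d) - d = -d + 2*d/(-3 + d))
-D(g, 103) = -(-1)*(5 - 1*(-1/440))/(440*(-3 - 1/440)) = -(-1)*(5 + 1/440)/(440*(-1321/440)) = -(-1)*(-440)*2201/(440*1321*440) = -1*2201/581240 = -2201/581240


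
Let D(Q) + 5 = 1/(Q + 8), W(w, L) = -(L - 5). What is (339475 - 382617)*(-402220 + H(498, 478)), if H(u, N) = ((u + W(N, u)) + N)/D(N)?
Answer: 6022790332108/347 ≈ 1.7357e+10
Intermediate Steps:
W(w, L) = 5 - L (W(w, L) = -(-5 + L) = 5 - L)
D(Q) = -5 + 1/(8 + Q) (D(Q) = -5 + 1/(Q + 8) = -5 + 1/(8 + Q))
H(u, N) = (5 + N)*(8 + N)/(-39 - 5*N) (H(u, N) = ((u + (5 - u)) + N)/(((-39 - 5*N)/(8 + N))) = (5 + N)*((8 + N)/(-39 - 5*N)) = (5 + N)*(8 + N)/(-39 - 5*N))
(339475 - 382617)*(-402220 + H(498, 478)) = (339475 - 382617)*(-402220 - (5 + 478)*(8 + 478)/(39 + 5*478)) = -43142*(-402220 - 1*483*486/(39 + 2390)) = -43142*(-402220 - 1*483*486/2429) = -43142*(-402220 - 1*1/2429*483*486) = -43142*(-402220 - 33534/347) = -43142*(-139603874/347) = 6022790332108/347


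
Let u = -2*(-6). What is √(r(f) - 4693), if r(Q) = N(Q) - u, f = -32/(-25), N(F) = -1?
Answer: I*√4706 ≈ 68.6*I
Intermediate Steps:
u = 12
f = 32/25 (f = -32*(-1/25) = 32/25 ≈ 1.2800)
r(Q) = -13 (r(Q) = -1 - 1*12 = -1 - 12 = -13)
√(r(f) - 4693) = √(-13 - 4693) = √(-4706) = I*√4706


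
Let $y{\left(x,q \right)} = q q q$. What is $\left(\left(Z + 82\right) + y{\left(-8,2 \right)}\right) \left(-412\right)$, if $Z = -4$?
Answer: $-35432$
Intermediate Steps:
$y{\left(x,q \right)} = q^{3}$ ($y{\left(x,q \right)} = q^{2} q = q^{3}$)
$\left(\left(Z + 82\right) + y{\left(-8,2 \right)}\right) \left(-412\right) = \left(\left(-4 + 82\right) + 2^{3}\right) \left(-412\right) = \left(78 + 8\right) \left(-412\right) = 86 \left(-412\right) = -35432$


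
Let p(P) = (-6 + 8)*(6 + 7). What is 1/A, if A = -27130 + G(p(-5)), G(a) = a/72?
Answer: -36/976667 ≈ -3.6860e-5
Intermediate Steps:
p(P) = 26 (p(P) = 2*13 = 26)
G(a) = a/72 (G(a) = a*(1/72) = a/72)
A = -976667/36 (A = -27130 + (1/72)*26 = -27130 + 13/36 = -976667/36 ≈ -27130.)
1/A = 1/(-976667/36) = -36/976667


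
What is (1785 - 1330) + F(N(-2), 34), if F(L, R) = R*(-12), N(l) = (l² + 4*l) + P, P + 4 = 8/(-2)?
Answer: 47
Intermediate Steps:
P = -8 (P = -4 + 8/(-2) = -4 + 8*(-½) = -4 - 4 = -8)
N(l) = -8 + l² + 4*l (N(l) = (l² + 4*l) - 8 = -8 + l² + 4*l)
F(L, R) = -12*R
(1785 - 1330) + F(N(-2), 34) = (1785 - 1330) - 12*34 = 455 - 408 = 47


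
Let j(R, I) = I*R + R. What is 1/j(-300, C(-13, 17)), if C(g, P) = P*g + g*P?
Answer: 1/132300 ≈ 7.5586e-6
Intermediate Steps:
C(g, P) = 2*P*g (C(g, P) = P*g + P*g = 2*P*g)
j(R, I) = R + I*R
1/j(-300, C(-13, 17)) = 1/(-300*(1 + 2*17*(-13))) = 1/(-300*(1 - 442)) = 1/(-300*(-441)) = 1/132300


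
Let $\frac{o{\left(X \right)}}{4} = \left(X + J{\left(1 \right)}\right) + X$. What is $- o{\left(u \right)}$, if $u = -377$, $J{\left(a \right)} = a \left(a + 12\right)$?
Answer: $2964$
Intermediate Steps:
$J{\left(a \right)} = a \left(12 + a\right)$
$o{\left(X \right)} = 52 + 8 X$ ($o{\left(X \right)} = 4 \left(\left(X + 1 \left(12 + 1\right)\right) + X\right) = 4 \left(\left(X + 1 \cdot 13\right) + X\right) = 4 \left(\left(X + 13\right) + X\right) = 4 \left(\left(13 + X\right) + X\right) = 4 \left(13 + 2 X\right) = 52 + 8 X$)
$- o{\left(u \right)} = - (52 + 8 \left(-377\right)) = - (52 - 3016) = \left(-1\right) \left(-2964\right) = 2964$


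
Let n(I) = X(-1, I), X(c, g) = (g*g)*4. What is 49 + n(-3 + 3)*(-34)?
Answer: 49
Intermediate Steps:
X(c, g) = 4*g² (X(c, g) = g²*4 = 4*g²)
n(I) = 4*I²
49 + n(-3 + 3)*(-34) = 49 + (4*(-3 + 3)²)*(-34) = 49 + (4*0²)*(-34) = 49 + (4*0)*(-34) = 49 + 0*(-34) = 49 + 0 = 49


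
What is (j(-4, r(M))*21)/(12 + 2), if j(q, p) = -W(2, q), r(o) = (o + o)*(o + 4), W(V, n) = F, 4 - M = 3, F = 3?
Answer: -9/2 ≈ -4.5000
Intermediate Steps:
M = 1 (M = 4 - 1*3 = 4 - 3 = 1)
W(V, n) = 3
r(o) = 2*o*(4 + o) (r(o) = (2*o)*(4 + o) = 2*o*(4 + o))
j(q, p) = -3 (j(q, p) = -1*3 = -3)
(j(-4, r(M))*21)/(12 + 2) = (-3*21)/(12 + 2) = -63/14 = -63*1/14 = -9/2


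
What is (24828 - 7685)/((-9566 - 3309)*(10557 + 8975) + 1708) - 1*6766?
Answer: -1701464927815/251472792 ≈ -6766.0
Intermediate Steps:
(24828 - 7685)/((-9566 - 3309)*(10557 + 8975) + 1708) - 1*6766 = 17143/(-12875*19532 + 1708) - 6766 = 17143/(-251474500 + 1708) - 6766 = 17143/(-251472792) - 6766 = 17143*(-1/251472792) - 6766 = -17143/251472792 - 6766 = -1701464927815/251472792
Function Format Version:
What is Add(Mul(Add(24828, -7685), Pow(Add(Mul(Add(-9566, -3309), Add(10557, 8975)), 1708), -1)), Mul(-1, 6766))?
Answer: Rational(-1701464927815, 251472792) ≈ -6766.0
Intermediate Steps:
Add(Mul(Add(24828, -7685), Pow(Add(Mul(Add(-9566, -3309), Add(10557, 8975)), 1708), -1)), Mul(-1, 6766)) = Add(Mul(17143, Pow(Add(Mul(-12875, 19532), 1708), -1)), -6766) = Add(Mul(17143, Pow(Add(-251474500, 1708), -1)), -6766) = Add(Mul(17143, Pow(-251472792, -1)), -6766) = Add(Mul(17143, Rational(-1, 251472792)), -6766) = Add(Rational(-17143, 251472792), -6766) = Rational(-1701464927815, 251472792)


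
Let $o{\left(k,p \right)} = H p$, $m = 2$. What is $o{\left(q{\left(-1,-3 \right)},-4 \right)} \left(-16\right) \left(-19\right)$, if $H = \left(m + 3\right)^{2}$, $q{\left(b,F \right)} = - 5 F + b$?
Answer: $-30400$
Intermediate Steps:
$q{\left(b,F \right)} = b - 5 F$
$H = 25$ ($H = \left(2 + 3\right)^{2} = 5^{2} = 25$)
$o{\left(k,p \right)} = 25 p$
$o{\left(q{\left(-1,-3 \right)},-4 \right)} \left(-16\right) \left(-19\right) = 25 \left(-4\right) \left(-16\right) \left(-19\right) = \left(-100\right) \left(-16\right) \left(-19\right) = 1600 \left(-19\right) = -30400$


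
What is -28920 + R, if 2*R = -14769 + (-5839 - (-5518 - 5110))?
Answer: -33910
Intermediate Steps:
R = -4990 (R = (-14769 + (-5839 - (-5518 - 5110)))/2 = (-14769 + (-5839 - 1*(-10628)))/2 = (-14769 + (-5839 + 10628))/2 = (-14769 + 4789)/2 = (1/2)*(-9980) = -4990)
-28920 + R = -28920 - 4990 = -33910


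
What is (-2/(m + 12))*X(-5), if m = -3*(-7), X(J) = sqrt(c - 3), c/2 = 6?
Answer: -2/11 ≈ -0.18182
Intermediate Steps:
c = 12 (c = 2*6 = 12)
X(J) = 3 (X(J) = sqrt(12 - 3) = sqrt(9) = 3)
m = 21
(-2/(m + 12))*X(-5) = (-2/(21 + 12))*3 = (-2/33)*3 = ((1/33)*(-2))*3 = -2/33*3 = -2/11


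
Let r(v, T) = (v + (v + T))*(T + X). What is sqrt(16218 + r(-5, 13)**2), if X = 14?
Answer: 3*sqrt(2531) ≈ 150.93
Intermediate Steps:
r(v, T) = (14 + T)*(T + 2*v) (r(v, T) = (v + (v + T))*(T + 14) = (v + (T + v))*(14 + T) = (T + 2*v)*(14 + T) = (14 + T)*(T + 2*v))
sqrt(16218 + r(-5, 13)**2) = sqrt(16218 + (13**2 + 14*13 + 28*(-5) + 2*13*(-5))**2) = sqrt(16218 + (169 + 182 - 140 - 130)**2) = sqrt(16218 + 81**2) = sqrt(16218 + 6561) = sqrt(22779) = 3*sqrt(2531)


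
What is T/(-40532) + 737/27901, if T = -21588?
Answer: 158049718/282720833 ≈ 0.55903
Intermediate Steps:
T/(-40532) + 737/27901 = -21588/(-40532) + 737/27901 = -21588*(-1/40532) + 737*(1/27901) = 5397/10133 + 737/27901 = 158049718/282720833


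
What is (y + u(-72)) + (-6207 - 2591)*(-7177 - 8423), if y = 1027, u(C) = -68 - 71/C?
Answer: 9881982719/72 ≈ 1.3725e+8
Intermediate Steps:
u(C) = -68 - 71/C
(y + u(-72)) + (-6207 - 2591)*(-7177 - 8423) = (1027 + (-68 - 71/(-72))) + (-6207 - 2591)*(-7177 - 8423) = (1027 + (-68 - 71*(-1/72))) - 8798*(-15600) = (1027 + (-68 + 71/72)) + 137248800 = (1027 - 4825/72) + 137248800 = 69119/72 + 137248800 = 9881982719/72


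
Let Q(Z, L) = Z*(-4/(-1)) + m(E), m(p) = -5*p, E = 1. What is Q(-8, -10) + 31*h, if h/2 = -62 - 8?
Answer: -4377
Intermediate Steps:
Q(Z, L) = -5 + 4*Z (Q(Z, L) = Z*(-4/(-1)) - 5*1 = Z*(-4*(-1)) - 5 = Z*4 - 5 = 4*Z - 5 = -5 + 4*Z)
h = -140 (h = 2*(-62 - 8) = 2*(-70) = -140)
Q(-8, -10) + 31*h = (-5 + 4*(-8)) + 31*(-140) = (-5 - 32) - 4340 = -37 - 4340 = -4377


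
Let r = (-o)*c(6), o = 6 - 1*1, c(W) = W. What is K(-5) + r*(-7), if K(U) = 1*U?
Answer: 205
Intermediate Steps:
K(U) = U
o = 5 (o = 6 - 1 = 5)
r = -30 (r = -1*5*6 = -5*6 = -30)
K(-5) + r*(-7) = -5 - 30*(-7) = -5 + 210 = 205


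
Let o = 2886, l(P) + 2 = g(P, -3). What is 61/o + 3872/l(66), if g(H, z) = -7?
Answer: -3724681/8658 ≈ -430.20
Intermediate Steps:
l(P) = -9 (l(P) = -2 - 7 = -9)
61/o + 3872/l(66) = 61/2886 + 3872/(-9) = 61*(1/2886) + 3872*(-1/9) = 61/2886 - 3872/9 = -3724681/8658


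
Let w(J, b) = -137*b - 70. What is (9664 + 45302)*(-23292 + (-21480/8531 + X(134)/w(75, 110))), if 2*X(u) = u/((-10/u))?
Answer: -413440083874272903/322898350 ≈ -1.2804e+9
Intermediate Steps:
X(u) = -u²/20 (X(u) = (u/((-10/u)))/2 = (u*(-u/10))/2 = (-u²/10)/2 = -u²/20)
w(J, b) = -70 - 137*b
(9664 + 45302)*(-23292 + (-21480/8531 + X(134)/w(75, 110))) = (9664 + 45302)*(-23292 + (-21480/8531 + (-1/20*134²)/(-70 - 137*110))) = 54966*(-23292 + (-21480*1/8531 + (-1/20*17956)/(-70 - 15070))) = 54966*(-23292 + (-21480/8531 - 4489/5/(-15140))) = 54966*(-23292 + (-21480/8531 - 4489/5*(-1/15140))) = 54966*(-23292 + (-21480/8531 + 4489/75700)) = 54966*(-23292 - 1587740341/645796700) = 54966*(-15043484476741/645796700) = -413440083874272903/322898350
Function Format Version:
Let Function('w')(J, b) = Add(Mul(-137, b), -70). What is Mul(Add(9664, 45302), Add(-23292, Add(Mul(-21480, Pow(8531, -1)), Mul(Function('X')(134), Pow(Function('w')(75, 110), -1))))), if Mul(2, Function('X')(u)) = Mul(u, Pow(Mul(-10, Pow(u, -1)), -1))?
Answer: Rational(-413440083874272903, 322898350) ≈ -1.2804e+9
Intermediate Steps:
Function('X')(u) = Mul(Rational(-1, 20), Pow(u, 2)) (Function('X')(u) = Mul(Rational(1, 2), Mul(u, Pow(Mul(-10, Pow(u, -1)), -1))) = Mul(Rational(1, 2), Mul(u, Mul(Rational(-1, 10), u))) = Mul(Rational(1, 2), Mul(Rational(-1, 10), Pow(u, 2))) = Mul(Rational(-1, 20), Pow(u, 2)))
Function('w')(J, b) = Add(-70, Mul(-137, b))
Mul(Add(9664, 45302), Add(-23292, Add(Mul(-21480, Pow(8531, -1)), Mul(Function('X')(134), Pow(Function('w')(75, 110), -1))))) = Mul(Add(9664, 45302), Add(-23292, Add(Mul(-21480, Pow(8531, -1)), Mul(Mul(Rational(-1, 20), Pow(134, 2)), Pow(Add(-70, Mul(-137, 110)), -1))))) = Mul(54966, Add(-23292, Add(Mul(-21480, Rational(1, 8531)), Mul(Mul(Rational(-1, 20), 17956), Pow(Add(-70, -15070), -1))))) = Mul(54966, Add(-23292, Add(Rational(-21480, 8531), Mul(Rational(-4489, 5), Pow(-15140, -1))))) = Mul(54966, Add(-23292, Add(Rational(-21480, 8531), Mul(Rational(-4489, 5), Rational(-1, 15140))))) = Mul(54966, Add(-23292, Add(Rational(-21480, 8531), Rational(4489, 75700)))) = Mul(54966, Add(-23292, Rational(-1587740341, 645796700))) = Mul(54966, Rational(-15043484476741, 645796700)) = Rational(-413440083874272903, 322898350)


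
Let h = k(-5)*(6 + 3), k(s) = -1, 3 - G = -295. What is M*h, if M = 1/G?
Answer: -9/298 ≈ -0.030201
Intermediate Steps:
G = 298 (G = 3 - 1*(-295) = 3 + 295 = 298)
h = -9 (h = -(6 + 3) = -1*9 = -9)
M = 1/298 ≈ 0.0033557
M*h = (1/298)*(-9) = -9/298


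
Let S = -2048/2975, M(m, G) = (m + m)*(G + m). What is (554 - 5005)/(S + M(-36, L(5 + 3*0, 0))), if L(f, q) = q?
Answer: -13241725/7709152 ≈ -1.7177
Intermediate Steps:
M(m, G) = 2*m*(G + m) (M(m, G) = (2*m)*(G + m) = 2*m*(G + m))
S = -2048/2975 (S = -2048*1/2975 = -2048/2975 ≈ -0.68840)
(554 - 5005)/(S + M(-36, L(5 + 3*0, 0))) = (554 - 5005)/(-2048/2975 + 2*(-36)*(0 - 36)) = -4451/(-2048/2975 + 2*(-36)*(-36)) = -4451/(-2048/2975 + 2592) = -4451/7709152/2975 = -4451*2975/7709152 = -13241725/7709152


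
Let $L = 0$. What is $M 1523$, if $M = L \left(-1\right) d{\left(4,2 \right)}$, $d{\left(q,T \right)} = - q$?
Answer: $0$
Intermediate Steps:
$M = 0$ ($M = 0 \left(-1\right) \left(\left(-1\right) 4\right) = 0 \left(-4\right) = 0$)
$M 1523 = 0 \cdot 1523 = 0$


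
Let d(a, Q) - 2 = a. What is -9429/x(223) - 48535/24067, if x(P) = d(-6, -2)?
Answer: 226733603/96268 ≈ 2355.2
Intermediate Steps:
d(a, Q) = 2 + a
x(P) = -4 (x(P) = 2 - 6 = -4)
-9429/x(223) - 48535/24067 = -9429/(-4) - 48535/24067 = -9429*(-¼) - 48535*1/24067 = 9429/4 - 48535/24067 = 226733603/96268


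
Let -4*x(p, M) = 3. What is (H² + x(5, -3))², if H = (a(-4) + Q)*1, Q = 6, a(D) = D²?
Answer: 3736489/16 ≈ 2.3353e+5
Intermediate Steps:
x(p, M) = -¾ (x(p, M) = -¼*3 = -¾)
H = 22 (H = ((-4)² + 6)*1 = (16 + 6)*1 = 22*1 = 22)
(H² + x(5, -3))² = (22² - ¾)² = (484 - ¾)² = (1933/4)² = 3736489/16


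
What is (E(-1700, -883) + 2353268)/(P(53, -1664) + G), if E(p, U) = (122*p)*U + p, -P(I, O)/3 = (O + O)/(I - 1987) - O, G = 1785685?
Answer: 179364737656/1721925139 ≈ 104.17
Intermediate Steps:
P(I, O) = 3*O - 6*O/(-1987 + I) (P(I, O) = -3*((O + O)/(I - 1987) - O) = -3*((2*O)/(-1987 + I) - O) = -3*(2*O/(-1987 + I) - O) = -3*(-O + 2*O/(-1987 + I)) = 3*O - 6*O/(-1987 + I))
E(p, U) = p + 122*U*p (E(p, U) = 122*U*p + p = p + 122*U*p)
(E(-1700, -883) + 2353268)/(P(53, -1664) + G) = (-1700*(1 + 122*(-883)) + 2353268)/(3*(-1664)*(-1989 + 53)/(-1987 + 53) + 1785685) = (-1700*(1 - 107726) + 2353268)/(3*(-1664)*(-1936)/(-1934) + 1785685) = (-1700*(-107725) + 2353268)/(3*(-1664)*(-1/1934)*(-1936) + 1785685) = (183132500 + 2353268)/(-4832256/967 + 1785685) = 185485768/(1721925139/967) = 185485768*(967/1721925139) = 179364737656/1721925139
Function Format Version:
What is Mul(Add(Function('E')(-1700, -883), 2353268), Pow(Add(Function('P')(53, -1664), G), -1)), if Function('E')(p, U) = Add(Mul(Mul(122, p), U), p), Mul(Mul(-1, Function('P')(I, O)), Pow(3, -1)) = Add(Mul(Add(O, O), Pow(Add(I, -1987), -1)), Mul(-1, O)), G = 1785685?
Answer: Rational(179364737656, 1721925139) ≈ 104.17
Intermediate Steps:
Function('P')(I, O) = Add(Mul(3, O), Mul(-6, O, Pow(Add(-1987, I), -1))) (Function('P')(I, O) = Mul(-3, Add(Mul(Add(O, O), Pow(Add(I, -1987), -1)), Mul(-1, O))) = Mul(-3, Add(Mul(Mul(2, O), Pow(Add(-1987, I), -1)), Mul(-1, O))) = Mul(-3, Add(Mul(2, O, Pow(Add(-1987, I), -1)), Mul(-1, O))) = Mul(-3, Add(Mul(-1, O), Mul(2, O, Pow(Add(-1987, I), -1)))) = Add(Mul(3, O), Mul(-6, O, Pow(Add(-1987, I), -1))))
Function('E')(p, U) = Add(p, Mul(122, U, p)) (Function('E')(p, U) = Add(Mul(122, U, p), p) = Add(p, Mul(122, U, p)))
Mul(Add(Function('E')(-1700, -883), 2353268), Pow(Add(Function('P')(53, -1664), G), -1)) = Mul(Add(Mul(-1700, Add(1, Mul(122, -883))), 2353268), Pow(Add(Mul(3, -1664, Pow(Add(-1987, 53), -1), Add(-1989, 53)), 1785685), -1)) = Mul(Add(Mul(-1700, Add(1, -107726)), 2353268), Pow(Add(Mul(3, -1664, Pow(-1934, -1), -1936), 1785685), -1)) = Mul(Add(Mul(-1700, -107725), 2353268), Pow(Add(Mul(3, -1664, Rational(-1, 1934), -1936), 1785685), -1)) = Mul(Add(183132500, 2353268), Pow(Add(Rational(-4832256, 967), 1785685), -1)) = Mul(185485768, Pow(Rational(1721925139, 967), -1)) = Mul(185485768, Rational(967, 1721925139)) = Rational(179364737656, 1721925139)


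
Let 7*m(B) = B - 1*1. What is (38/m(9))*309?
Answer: 41097/4 ≈ 10274.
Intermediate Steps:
m(B) = -⅐ + B/7 (m(B) = (B - 1*1)/7 = (B - 1)/7 = (-1 + B)/7 = -⅐ + B/7)
(38/m(9))*309 = (38/(-⅐ + (⅐)*9))*309 = (38/(-⅐ + 9/7))*309 = (38/(8/7))*309 = (38*(7/8))*309 = (133/4)*309 = 41097/4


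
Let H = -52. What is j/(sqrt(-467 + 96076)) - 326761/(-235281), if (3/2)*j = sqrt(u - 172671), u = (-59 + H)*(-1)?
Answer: 326761/235281 + 8*I*sqrt(1031143065)/286827 ≈ 1.3888 + 0.89563*I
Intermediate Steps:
u = 111 (u = (-59 - 52)*(-1) = -111*(-1) = 111)
j = 8*I*sqrt(10785)/3 (j = 2*sqrt(111 - 172671)/3 = 2*sqrt(-172560)/3 = 2*(4*I*sqrt(10785))/3 = 8*I*sqrt(10785)/3 ≈ 276.94*I)
j/(sqrt(-467 + 96076)) - 326761/(-235281) = (8*I*sqrt(10785)/3)/(sqrt(-467 + 96076)) - 326761/(-235281) = (8*I*sqrt(10785)/3)/(sqrt(95609)) - 326761*(-1/235281) = (8*I*sqrt(10785)/3)*(sqrt(95609)/95609) + 326761/235281 = 8*I*sqrt(1031143065)/286827 + 326761/235281 = 326761/235281 + 8*I*sqrt(1031143065)/286827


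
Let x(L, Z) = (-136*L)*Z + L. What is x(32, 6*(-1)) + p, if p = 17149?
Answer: 43293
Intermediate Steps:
x(L, Z) = L - 136*L*Z (x(L, Z) = -136*L*Z + L = L - 136*L*Z)
x(32, 6*(-1)) + p = 32*(1 - 816*(-1)) + 17149 = 32*(1 - 136*(-6)) + 17149 = 32*(1 + 816) + 17149 = 32*817 + 17149 = 26144 + 17149 = 43293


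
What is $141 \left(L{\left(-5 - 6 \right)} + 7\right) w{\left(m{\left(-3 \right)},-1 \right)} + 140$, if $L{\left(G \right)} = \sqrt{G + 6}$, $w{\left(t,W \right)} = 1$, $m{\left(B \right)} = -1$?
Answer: $1127 + 141 i \sqrt{5} \approx 1127.0 + 315.29 i$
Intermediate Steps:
$L{\left(G \right)} = \sqrt{6 + G}$
$141 \left(L{\left(-5 - 6 \right)} + 7\right) w{\left(m{\left(-3 \right)},-1 \right)} + 140 = 141 \left(\sqrt{6 - 11} + 7\right) 1 + 140 = 141 \left(\sqrt{-5} + 7\right) 1 + 140 = 141 \left(i \sqrt{5} + 7\right) 1 + 140 = 141 \left(7 + i \sqrt{5}\right) 1 + 140 = 141 \left(7 + i \sqrt{5}\right) + 140 = \left(987 + 141 i \sqrt{5}\right) + 140 = 1127 + 141 i \sqrt{5}$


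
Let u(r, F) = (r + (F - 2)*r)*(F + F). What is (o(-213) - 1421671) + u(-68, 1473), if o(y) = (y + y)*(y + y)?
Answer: -296123011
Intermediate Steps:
u(r, F) = 2*F*(r + r*(-2 + F)) (u(r, F) = (r + (-2 + F)*r)*(2*F) = (r + r*(-2 + F))*(2*F) = 2*F*(r + r*(-2 + F)))
o(y) = 4*y² (o(y) = (2*y)*(2*y) = 4*y²)
(o(-213) - 1421671) + u(-68, 1473) = (4*(-213)² - 1421671) + 2*1473*(-68)*(-1 + 1473) = (4*45369 - 1421671) + 2*1473*(-68)*1472 = (181476 - 1421671) - 294882816 = -1240195 - 294882816 = -296123011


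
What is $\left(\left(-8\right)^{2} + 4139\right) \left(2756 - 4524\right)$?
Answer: $-7430904$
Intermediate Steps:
$\left(\left(-8\right)^{2} + 4139\right) \left(2756 - 4524\right) = \left(64 + 4139\right) \left(-1768\right) = 4203 \left(-1768\right) = -7430904$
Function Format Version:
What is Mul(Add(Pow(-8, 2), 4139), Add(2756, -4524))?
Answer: -7430904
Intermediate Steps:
Mul(Add(Pow(-8, 2), 4139), Add(2756, -4524)) = Mul(Add(64, 4139), -1768) = Mul(4203, -1768) = -7430904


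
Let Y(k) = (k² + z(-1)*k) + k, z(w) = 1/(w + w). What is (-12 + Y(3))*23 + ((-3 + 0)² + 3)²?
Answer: 219/2 ≈ 109.50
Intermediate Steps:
z(w) = 1/(2*w)
Y(k) = k² + k/2 (Y(k) = (k² + ((½)/(-1))*k) + k = (k² + ((½)*(-1))*k) + k = (k² - k/2) + k = k² + k/2)
(-12 + Y(3))*23 + ((-3 + 0)² + 3)² = (-12 + 3*(½ + 3))*23 + ((-3 + 0)² + 3)² = (-12 + 3*(7/2))*23 + ((-3)² + 3)² = (-12 + 21/2)*23 + (9 + 3)² = -3/2*23 + 12² = -69/2 + 144 = 219/2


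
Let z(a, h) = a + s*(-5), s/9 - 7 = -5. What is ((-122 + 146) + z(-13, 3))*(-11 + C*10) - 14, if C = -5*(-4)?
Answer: -14945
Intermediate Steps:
s = 18 (s = 63 + 9*(-5) = 63 - 45 = 18)
C = 20
z(a, h) = -90 + a (z(a, h) = a + 18*(-5) = a - 90 = -90 + a)
((-122 + 146) + z(-13, 3))*(-11 + C*10) - 14 = ((-122 + 146) + (-90 - 13))*(-11 + 20*10) - 14 = (24 - 103)*(-11 + 200) - 14 = -79*189 - 14 = -14931 - 14 = -14945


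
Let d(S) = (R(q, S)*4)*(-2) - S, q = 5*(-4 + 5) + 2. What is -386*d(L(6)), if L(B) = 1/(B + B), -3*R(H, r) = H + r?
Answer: -130661/18 ≈ -7258.9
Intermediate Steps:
q = 7 (q = 5*1 + 2 = 5 + 2 = 7)
R(H, r) = -H/3 - r/3 (R(H, r) = -(H + r)/3 = -H/3 - r/3)
L(B) = 1/(2*B)
d(S) = 56/3 + 5*S/3 (d(S) = ((-⅓*7 - S/3)*4)*(-2) - S = ((-7/3 - S/3)*4)*(-2) - S = (-28/3 - 4*S/3)*(-2) - S = (56/3 + 8*S/3) - S = 56/3 + 5*S/3)
-386*d(L(6)) = -386*(56/3 + 5*((½)/6)/3) = -386*(56/3 + 5*((½)*(⅙))/3) = -386*(56/3 + (5/3)*(1/12)) = -386*(56/3 + 5/36) = -386*677/36 = -130661/18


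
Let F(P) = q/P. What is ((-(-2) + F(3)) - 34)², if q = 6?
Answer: 900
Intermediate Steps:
F(P) = 6/P
((-(-2) + F(3)) - 34)² = ((-(-2) + 6/3) - 34)² = ((-2*(-1) + 6*(⅓)) - 34)² = ((2 + 2) - 34)² = (4 - 34)² = (-30)² = 900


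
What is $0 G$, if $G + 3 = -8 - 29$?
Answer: $0$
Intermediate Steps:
$G = -40$ ($G = -3 - 37 = -40$)
$0 G = 0 \left(-40\right) = 0$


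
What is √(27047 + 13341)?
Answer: 2*√10097 ≈ 200.97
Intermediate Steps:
√(27047 + 13341) = √40388 = 2*√10097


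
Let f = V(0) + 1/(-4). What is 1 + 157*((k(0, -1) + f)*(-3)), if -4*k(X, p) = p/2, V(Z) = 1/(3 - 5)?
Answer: 2363/8 ≈ 295.38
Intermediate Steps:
V(Z) = -½ (V(Z) = 1/(-2) = -½)
f = -¾ (f = -½ + 1/(-4) = -½ - ¼ = -¾ ≈ -0.75000)
k(X, p) = -p/8 (k(X, p) = -p/(4*2) = -p/8)
1 + 157*((k(0, -1) + f)*(-3)) = 1 + 157*((-⅛*(-1) - ¾)*(-3)) = 1 + 157*((⅛ - ¾)*(-3)) = 1 + 157*(-5/8*(-3)) = 1 + 157*(15/8) = 1 + 2355/8 = 2363/8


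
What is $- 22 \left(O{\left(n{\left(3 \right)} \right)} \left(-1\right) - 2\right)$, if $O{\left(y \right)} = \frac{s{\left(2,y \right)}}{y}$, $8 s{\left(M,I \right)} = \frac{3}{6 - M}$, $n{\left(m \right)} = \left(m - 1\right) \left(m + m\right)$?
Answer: $\frac{2827}{64} \approx 44.172$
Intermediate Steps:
$n{\left(m \right)} = 2 m \left(-1 + m\right)$ ($n{\left(m \right)} = \left(-1 + m\right) 2 m = 2 m \left(-1 + m\right)$)
$s{\left(M,I \right)} = \frac{3}{8 \left(6 - M\right)}$ ($s{\left(M,I \right)} = \frac{3 \frac{1}{6 - M}}{8} = \frac{3}{8 \left(6 - M\right)}$)
$O{\left(y \right)} = \frac{3}{32 y}$ ($O{\left(y \right)} = \frac{\left(-3\right) \frac{1}{-48 + 8 \cdot 2}}{y} = \frac{\left(-3\right) \frac{1}{-48 + 16}}{y} = \frac{\left(-3\right) \frac{1}{-32}}{y} = \frac{\left(-3\right) \left(- \frac{1}{32}\right)}{y} = \frac{3}{32 y}$)
$- 22 \left(O{\left(n{\left(3 \right)} \right)} \left(-1\right) - 2\right) = - 22 \left(\frac{3}{32 \cdot 2 \cdot 3 \left(-1 + 3\right)} \left(-1\right) - 2\right) = - 22 \left(\frac{3}{32 \cdot 2 \cdot 3 \cdot 2} \left(-1\right) - 2\right) = - 22 \left(\frac{3}{32 \cdot 12} \left(-1\right) - 2\right) = - 22 \left(\frac{3}{32} \cdot \frac{1}{12} \left(-1\right) - 2\right) = - 22 \left(\frac{1}{128} \left(-1\right) - 2\right) = - 22 \left(- \frac{1}{128} - 2\right) = \left(-22\right) \left(- \frac{257}{128}\right) = \frac{2827}{64}$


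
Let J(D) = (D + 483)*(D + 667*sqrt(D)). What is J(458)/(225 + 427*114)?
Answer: 430978/48903 + 627647*sqrt(458)/48903 ≈ 283.48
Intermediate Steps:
J(D) = (483 + D)*(D + 667*sqrt(D))
J(458)/(225 + 427*114) = (458**2 + 483*458 + 667*458**(3/2) + 322161*sqrt(458))/(225 + 427*114) = (209764 + 221214 + 667*(458*sqrt(458)) + 322161*sqrt(458))/(225 + 48678) = (209764 + 221214 + 305486*sqrt(458) + 322161*sqrt(458))/48903 = (430978 + 627647*sqrt(458))*(1/48903) = 430978/48903 + 627647*sqrt(458)/48903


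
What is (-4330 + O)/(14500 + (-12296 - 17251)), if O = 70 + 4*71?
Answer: 3976/15047 ≈ 0.26424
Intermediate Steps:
O = 354 (O = 70 + 284 = 354)
(-4330 + O)/(14500 + (-12296 - 17251)) = (-4330 + 354)/(14500 + (-12296 - 17251)) = -3976/(14500 - 29547) = -3976/(-15047) = -3976*(-1/15047) = 3976/15047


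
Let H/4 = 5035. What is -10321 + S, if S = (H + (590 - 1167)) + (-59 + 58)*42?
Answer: 9200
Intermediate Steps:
H = 20140 (H = 4*5035 = 20140)
S = 19521 (S = (20140 + (590 - 1167)) + (-59 + 58)*42 = (20140 - 577) - 1*42 = 19563 - 42 = 19521)
-10321 + S = -10321 + 19521 = 9200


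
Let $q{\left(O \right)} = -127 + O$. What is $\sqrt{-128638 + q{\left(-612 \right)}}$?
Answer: $i \sqrt{129377} \approx 359.69 i$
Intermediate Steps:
$\sqrt{-128638 + q{\left(-612 \right)}} = \sqrt{-128638 - 739} = \sqrt{-129377} = i \sqrt{129377}$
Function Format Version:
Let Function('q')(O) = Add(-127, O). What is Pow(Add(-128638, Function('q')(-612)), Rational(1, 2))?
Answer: Mul(I, Pow(129377, Rational(1, 2))) ≈ Mul(359.69, I)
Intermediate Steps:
Pow(Add(-128638, Function('q')(-612)), Rational(1, 2)) = Pow(Add(-128638, Add(-127, -612)), Rational(1, 2)) = Pow(Add(-128638, -739), Rational(1, 2)) = Pow(-129377, Rational(1, 2)) = Mul(I, Pow(129377, Rational(1, 2)))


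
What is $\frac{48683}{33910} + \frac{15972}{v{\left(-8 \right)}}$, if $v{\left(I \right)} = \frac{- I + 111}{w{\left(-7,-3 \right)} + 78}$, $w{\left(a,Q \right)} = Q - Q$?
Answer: $\frac{42251413837}{4035290} \approx 10470.0$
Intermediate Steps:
$w{\left(a,Q \right)} = 0$
$v{\left(I \right)} = \frac{37}{26} - \frac{I}{78}$ ($v{\left(I \right)} = \frac{- I + 111}{0 + 78} = \frac{111 - I}{78} = \left(111 - I\right) \frac{1}{78} = \frac{37}{26} - \frac{I}{78}$)
$\frac{48683}{33910} + \frac{15972}{v{\left(-8 \right)}} = \frac{48683}{33910} + \frac{15972}{\frac{37}{26} - - \frac{4}{39}} = 48683 \cdot \frac{1}{33910} + \frac{15972}{\frac{37}{26} + \frac{4}{39}} = \frac{48683}{33910} + \frac{15972}{\frac{119}{78}} = \frac{48683}{33910} + 15972 \cdot \frac{78}{119} = \frac{48683}{33910} + \frac{1245816}{119} = \frac{42251413837}{4035290}$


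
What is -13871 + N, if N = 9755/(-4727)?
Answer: -65577972/4727 ≈ -13873.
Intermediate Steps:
N = -9755/4727 (N = 9755*(-1/4727) = -9755/4727 ≈ -2.0637)
-13871 + N = -13871 - 9755/4727 = -65577972/4727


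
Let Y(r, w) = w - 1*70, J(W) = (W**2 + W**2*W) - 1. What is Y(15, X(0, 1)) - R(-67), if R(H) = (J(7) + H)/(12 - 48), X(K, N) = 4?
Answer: -57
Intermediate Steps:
J(W) = -1 + W**2 + W**3 (J(W) = (W**2 + W**3) - 1 = -1 + W**2 + W**3)
Y(r, w) = -70 + w (Y(r, w) = w - 70 = -70 + w)
R(H) = -391/36 - H/36 (R(H) = ((-1 + 7**2 + 7**3) + H)/(12 - 48) = ((-1 + 49 + 343) + H)/(-36) = (391 + H)*(-1/36) = -391/36 - H/36)
Y(15, X(0, 1)) - R(-67) = (-70 + 4) - (-391/36 - 1/36*(-67)) = -66 - (-391/36 + 67/36) = -66 - 1*(-9) = -66 + 9 = -57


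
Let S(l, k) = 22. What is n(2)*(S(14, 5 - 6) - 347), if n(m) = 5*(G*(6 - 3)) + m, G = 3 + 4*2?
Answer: -54275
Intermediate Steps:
G = 11 (G = 3 + 8 = 11)
n(m) = 165 + m (n(m) = 5*(11*(6 - 3)) + m = 5*(11*3) + m = 5*33 + m = 165 + m)
n(2)*(S(14, 5 - 6) - 347) = (165 + 2)*(22 - 347) = 167*(-325) = -54275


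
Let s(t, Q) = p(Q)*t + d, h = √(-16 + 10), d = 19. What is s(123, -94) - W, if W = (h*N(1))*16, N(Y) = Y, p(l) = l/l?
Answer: 142 - 16*I*√6 ≈ 142.0 - 39.192*I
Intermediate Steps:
p(l) = 1
h = I*√6 (h = √(-6) = I*√6 ≈ 2.4495*I)
s(t, Q) = 19 + t (s(t, Q) = 1*t + 19 = t + 19 = 19 + t)
W = 16*I*√6 (W = ((I*√6)*1)*16 = (I*√6)*16 = 16*I*√6 ≈ 39.192*I)
s(123, -94) - W = (19 + 123) - 16*I*√6 = 142 - 16*I*√6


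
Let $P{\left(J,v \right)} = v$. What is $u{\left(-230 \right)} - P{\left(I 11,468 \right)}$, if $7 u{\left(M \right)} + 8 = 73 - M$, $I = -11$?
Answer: $- \frac{2981}{7} \approx -425.86$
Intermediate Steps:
$u{\left(M \right)} = \frac{65}{7} - \frac{M}{7}$ ($u{\left(M \right)} = - \frac{8}{7} + \frac{73 - M}{7} = - \frac{8}{7} - \left(- \frac{73}{7} + \frac{M}{7}\right) = \frac{65}{7} - \frac{M}{7}$)
$u{\left(-230 \right)} - P{\left(I 11,468 \right)} = \left(\frac{65}{7} - - \frac{230}{7}\right) - 468 = \left(\frac{65}{7} + \frac{230}{7}\right) - 468 = \frac{295}{7} - 468 = - \frac{2981}{7}$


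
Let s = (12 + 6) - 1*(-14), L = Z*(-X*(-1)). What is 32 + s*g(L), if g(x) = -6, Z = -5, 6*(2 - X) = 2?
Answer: -160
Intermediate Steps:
X = 5/3 (X = 2 - 1/6*2 = 2 - 1/3 = 5/3 ≈ 1.6667)
L = -25/3 (L = -5*(-1*5/3)*(-1) = -(-25)*(-1)/3 = -5*5/3 = -25/3 ≈ -8.3333)
s = 32 (s = 18 + 14 = 32)
32 + s*g(L) = 32 + 32*(-6) = 32 - 192 = -160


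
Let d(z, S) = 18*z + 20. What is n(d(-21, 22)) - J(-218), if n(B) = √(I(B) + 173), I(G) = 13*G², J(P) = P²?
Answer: -47524 + 3*√185145 ≈ -46233.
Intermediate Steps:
d(z, S) = 20 + 18*z
n(B) = √(173 + 13*B²) (n(B) = √(13*B² + 173) = √(173 + 13*B²))
n(d(-21, 22)) - J(-218) = √(173 + 13*(20 + 18*(-21))²) - 1*(-218)² = √(173 + 13*(20 - 378)²) - 1*47524 = √(173 + 13*(-358)²) - 47524 = √(173 + 13*128164) - 47524 = √(173 + 1666132) - 47524 = √1666305 - 47524 = 3*√185145 - 47524 = -47524 + 3*√185145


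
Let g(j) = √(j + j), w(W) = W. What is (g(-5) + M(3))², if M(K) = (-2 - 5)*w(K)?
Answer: (21 - I*√10)² ≈ 431.0 - 132.82*I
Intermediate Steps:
M(K) = -7*K (M(K) = (-2 - 5)*K = -7*K)
g(j) = √2*√j (g(j) = √(2*j) = √2*√j)
(g(-5) + M(3))² = (√2*√(-5) - 7*3)² = (√2*(I*√5) - 21)² = (I*√10 - 21)² = (-21 + I*√10)²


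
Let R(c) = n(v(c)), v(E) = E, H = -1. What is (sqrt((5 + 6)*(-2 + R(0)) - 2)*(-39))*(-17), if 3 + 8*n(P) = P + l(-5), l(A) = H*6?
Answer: 663*I*sqrt(582)/4 ≈ 3998.7*I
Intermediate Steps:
l(A) = -6 (l(A) = -1*6 = -6)
n(P) = -9/8 + P/8 (n(P) = -3/8 + (P - 6)/8 = -3/8 + (-6 + P)/8 = -3/8 + (-3/4 + P/8) = -9/8 + P/8)
R(c) = -9/8 + c/8
(sqrt((5 + 6)*(-2 + R(0)) - 2)*(-39))*(-17) = (sqrt((5 + 6)*(-2 + (-9/8 + (1/8)*0)) - 2)*(-39))*(-17) = (sqrt(11*(-2 + (-9/8 + 0)) - 2)*(-39))*(-17) = (sqrt(11*(-2 - 9/8) - 2)*(-39))*(-17) = (sqrt(11*(-25/8) - 2)*(-39))*(-17) = (sqrt(-275/8 - 2)*(-39))*(-17) = (sqrt(-291/8)*(-39))*(-17) = ((I*sqrt(582)/4)*(-39))*(-17) = -39*I*sqrt(582)/4*(-17) = 663*I*sqrt(582)/4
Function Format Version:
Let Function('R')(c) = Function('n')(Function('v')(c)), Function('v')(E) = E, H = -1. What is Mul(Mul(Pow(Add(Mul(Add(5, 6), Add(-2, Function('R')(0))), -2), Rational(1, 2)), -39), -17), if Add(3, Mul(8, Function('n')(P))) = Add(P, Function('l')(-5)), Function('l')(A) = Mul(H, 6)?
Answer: Mul(Rational(663, 4), I, Pow(582, Rational(1, 2))) ≈ Mul(3998.7, I)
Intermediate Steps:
Function('l')(A) = -6 (Function('l')(A) = Mul(-1, 6) = -6)
Function('n')(P) = Add(Rational(-9, 8), Mul(Rational(1, 8), P)) (Function('n')(P) = Add(Rational(-3, 8), Mul(Rational(1, 8), Add(P, -6))) = Add(Rational(-3, 8), Mul(Rational(1, 8), Add(-6, P))) = Add(Rational(-3, 8), Add(Rational(-3, 4), Mul(Rational(1, 8), P))) = Add(Rational(-9, 8), Mul(Rational(1, 8), P)))
Function('R')(c) = Add(Rational(-9, 8), Mul(Rational(1, 8), c))
Mul(Mul(Pow(Add(Mul(Add(5, 6), Add(-2, Function('R')(0))), -2), Rational(1, 2)), -39), -17) = Mul(Mul(Pow(Add(Mul(Add(5, 6), Add(-2, Add(Rational(-9, 8), Mul(Rational(1, 8), 0)))), -2), Rational(1, 2)), -39), -17) = Mul(Mul(Pow(Add(Mul(11, Add(-2, Add(Rational(-9, 8), 0))), -2), Rational(1, 2)), -39), -17) = Mul(Mul(Pow(Add(Mul(11, Add(-2, Rational(-9, 8))), -2), Rational(1, 2)), -39), -17) = Mul(Mul(Pow(Add(Mul(11, Rational(-25, 8)), -2), Rational(1, 2)), -39), -17) = Mul(Mul(Pow(Add(Rational(-275, 8), -2), Rational(1, 2)), -39), -17) = Mul(Mul(Pow(Rational(-291, 8), Rational(1, 2)), -39), -17) = Mul(Mul(Mul(Rational(1, 4), I, Pow(582, Rational(1, 2))), -39), -17) = Mul(Mul(Rational(-39, 4), I, Pow(582, Rational(1, 2))), -17) = Mul(Rational(663, 4), I, Pow(582, Rational(1, 2)))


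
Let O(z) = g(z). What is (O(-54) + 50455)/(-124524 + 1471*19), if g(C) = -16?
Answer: -50439/96575 ≈ -0.52228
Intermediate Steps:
O(z) = -16
(O(-54) + 50455)/(-124524 + 1471*19) = (-16 + 50455)/(-124524 + 1471*19) = 50439/(-124524 + 27949) = 50439/(-96575) = 50439*(-1/96575) = -50439/96575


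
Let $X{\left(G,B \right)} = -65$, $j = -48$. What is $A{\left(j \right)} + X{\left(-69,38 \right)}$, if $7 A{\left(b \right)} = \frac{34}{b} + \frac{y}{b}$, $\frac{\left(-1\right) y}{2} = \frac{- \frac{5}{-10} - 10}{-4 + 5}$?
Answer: $- \frac{21893}{336} \approx -65.158$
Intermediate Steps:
$y = 19$ ($y = - 2 \frac{- \frac{5}{-10} - 10}{-4 + 5} = - 2 \frac{\left(-5\right) \left(- \frac{1}{10}\right) - 10}{1} = - 2 \left(\frac{1}{2} - 10\right) 1 = - 2 \left(\left(- \frac{19}{2}\right) 1\right) = \left(-2\right) \left(- \frac{19}{2}\right) = 19$)
$A{\left(b \right)} = \frac{53}{7 b}$ ($A{\left(b \right)} = \frac{\frac{34}{b} + \frac{19}{b}}{7} = \frac{53 \frac{1}{b}}{7} = \frac{53}{7 b}$)
$A{\left(j \right)} + X{\left(-69,38 \right)} = \frac{53}{7 \left(-48\right)} - 65 = \frac{53}{7} \left(- \frac{1}{48}\right) - 65 = - \frac{53}{336} - 65 = - \frac{21893}{336}$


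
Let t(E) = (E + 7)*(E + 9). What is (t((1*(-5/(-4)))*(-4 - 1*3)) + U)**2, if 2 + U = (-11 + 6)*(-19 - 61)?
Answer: 40462321/256 ≈ 1.5806e+5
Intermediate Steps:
U = 398 (U = -2 + (-11 + 6)*(-19 - 61) = -2 - 5*(-80) = -2 + 400 = 398)
t(E) = (7 + E)*(9 + E)
(t((1*(-5/(-4)))*(-4 - 1*3)) + U)**2 = ((63 + ((1*(-5/(-4)))*(-4 - 1*3))**2 + 16*((1*(-5/(-4)))*(-4 - 1*3))) + 398)**2 = ((63 + ((1*(-5*(-1/4)))*(-4 - 3))**2 + 16*((1*(-5*(-1/4)))*(-4 - 3))) + 398)**2 = ((63 + ((1*(5/4))*(-7))**2 + 16*((1*(5/4))*(-7))) + 398)**2 = ((63 + ((5/4)*(-7))**2 + 16*((5/4)*(-7))) + 398)**2 = ((63 + (-35/4)**2 + 16*(-35/4)) + 398)**2 = ((63 + 1225/16 - 140) + 398)**2 = (-7/16 + 398)**2 = (6361/16)**2 = 40462321/256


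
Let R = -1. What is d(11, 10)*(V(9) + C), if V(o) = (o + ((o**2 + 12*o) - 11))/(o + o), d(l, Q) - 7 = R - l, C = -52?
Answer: 3745/18 ≈ 208.06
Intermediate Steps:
d(l, Q) = 6 - l (d(l, Q) = 7 + (-1 - l) = 6 - l)
V(o) = (-11 + o**2 + 13*o)/(2*o) (V(o) = (o + (-11 + o**2 + 12*o))/((2*o)) = (-11 + o**2 + 13*o)*(1/(2*o)) = (-11 + o**2 + 13*o)/(2*o))
d(11, 10)*(V(9) + C) = (6 - 1*11)*((1/2)*(-11 + 9*(13 + 9))/9 - 52) = (6 - 11)*((1/2)*(1/9)*(-11 + 9*22) - 52) = -5*((1/2)*(1/9)*(-11 + 198) - 52) = -5*((1/2)*(1/9)*187 - 52) = -5*(187/18 - 52) = -5*(-749/18) = 3745/18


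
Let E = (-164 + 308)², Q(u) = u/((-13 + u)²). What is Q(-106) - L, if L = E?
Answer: -293642602/14161 ≈ -20736.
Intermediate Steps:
Q(u) = u/(-13 + u)²
E = 20736 (E = 144² = 20736)
L = 20736
Q(-106) - L = -106/(-13 - 106)² - 1*20736 = -106/(-119)² - 20736 = -106*1/14161 - 20736 = -106/14161 - 20736 = -293642602/14161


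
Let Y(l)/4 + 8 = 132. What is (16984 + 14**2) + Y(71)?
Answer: 17676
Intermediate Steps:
Y(l) = 496 (Y(l) = -32 + 4*132 = -32 + 528 = 496)
(16984 + 14**2) + Y(71) = (16984 + 14**2) + 496 = (16984 + 196) + 496 = 17180 + 496 = 17676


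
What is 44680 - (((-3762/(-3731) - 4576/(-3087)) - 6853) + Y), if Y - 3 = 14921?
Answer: 60231288889/1645371 ≈ 36607.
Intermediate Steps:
Y = 14924 (Y = 3 + 14921 = 14924)
44680 - (((-3762/(-3731) - 4576/(-3087)) - 6853) + Y) = 44680 - (((-3762/(-3731) - 4576/(-3087)) - 6853) + 14924) = 44680 - (((-3762*(-1/3731) - 4576*(-1/3087)) - 6853) + 14924) = 44680 - (((3762/3731 + 4576/3087) - 6853) + 14924) = 44680 - ((4098050/1645371 - 6853) + 14924) = 44680 - (-11271629413/1645371 + 14924) = 44680 - 1*13283887391/1645371 = 44680 - 13283887391/1645371 = 60231288889/1645371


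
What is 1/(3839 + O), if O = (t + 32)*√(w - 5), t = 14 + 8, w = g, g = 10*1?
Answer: 3839/14723341 - 54*√5/14723341 ≈ 0.00025254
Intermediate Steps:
g = 10
w = 10
t = 22
O = 54*√5 (O = (22 + 32)*√(10 - 5) = 54*√5 ≈ 120.75)
1/(3839 + O) = 1/(3839 + 54*√5)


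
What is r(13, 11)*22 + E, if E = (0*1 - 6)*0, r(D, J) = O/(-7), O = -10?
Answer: 220/7 ≈ 31.429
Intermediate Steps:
r(D, J) = 10/7 (r(D, J) = -10/(-7) = -10*(-⅐) = 10/7)
E = 0 (E = (0 - 6)*0 = -6*0 = 0)
r(13, 11)*22 + E = (10/7)*22 + 0 = 220/7 + 0 = 220/7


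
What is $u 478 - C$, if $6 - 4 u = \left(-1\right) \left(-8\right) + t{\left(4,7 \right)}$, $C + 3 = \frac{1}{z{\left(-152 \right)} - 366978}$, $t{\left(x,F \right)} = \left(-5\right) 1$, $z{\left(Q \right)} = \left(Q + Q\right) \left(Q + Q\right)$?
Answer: $\frac{49627082}{137281} \approx 361.5$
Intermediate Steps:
$z{\left(Q \right)} = 4 Q^{2}$ ($z{\left(Q \right)} = 2 Q 2 Q = 4 Q^{2}$)
$t{\left(x,F \right)} = -5$
$C = - \frac{823687}{274562}$ ($C = -3 + \frac{1}{4 \left(-152\right)^{2} - 366978} = -3 + \frac{1}{4 \cdot 23104 - 366978} = -3 + \frac{1}{92416 - 366978} = -3 + \frac{1}{-274562} = -3 - \frac{1}{274562} = - \frac{823687}{274562} \approx -3.0$)
$u = \frac{3}{4}$ ($u = \frac{3}{2} - \frac{\left(-1\right) \left(-8\right) - 5}{4} = \frac{3}{2} - \frac{8 - 5}{4} = \frac{3}{2} - \frac{3}{4} = \frac{3}{4} \approx 0.75$)
$u 478 - C = \frac{3}{4} \cdot 478 - - \frac{823687}{274562} = \frac{717}{2} + \frac{823687}{274562} = \frac{49627082}{137281}$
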